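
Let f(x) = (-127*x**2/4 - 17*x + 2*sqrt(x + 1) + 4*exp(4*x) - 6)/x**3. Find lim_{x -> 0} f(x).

Substitution gives 0/0 (the numerator vanishes to order 3).
Expand each term to order x^3: the coefficient of x^3 in 4·e^(4x) is 128/3 and in 2·√(1 + x) is 1/8.
Lower-order terms cancel with the polynomial part, so the numerator is (1027/24)·x^3 + o(x^3), and the limit is (1027/24)/(1) = 1027/24.

1027/24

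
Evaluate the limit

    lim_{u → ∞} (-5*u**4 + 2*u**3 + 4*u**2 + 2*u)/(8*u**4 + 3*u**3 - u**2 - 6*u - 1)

Numerator and denominator both have degree 4.
Dividing every term by u^4, all lower-order terms vanish and the limit is the ratio of leading coefficients, -5/(8) = -5/8.

-5/8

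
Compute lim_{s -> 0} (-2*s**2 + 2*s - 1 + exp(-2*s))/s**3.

Direct substitution gives 0/0.
Apply L'Hôpital: lim (-4*s + 2 - 2*e^(-2*s))/(3*s^2), still 0/0.
Apply L'Hôpital: lim (-4 + 4*e^(-2*s))/(6*s), still 0/0.
After 3 applications of L'Hôpital's rule the quotient is (-8*e^(-2*s))/(6); substituting s = 0 gives -4/3.

-4/3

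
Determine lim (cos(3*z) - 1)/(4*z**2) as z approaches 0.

-9/8

Direct substitution gives 0/0.
Apply L'Hôpital: lim (-3*sin(3*z))/(8*z), still 0/0.
After 2 applications of L'Hôpital's rule the quotient is (-9*cos(3*z))/(8); substituting z = 0 gives -9/8.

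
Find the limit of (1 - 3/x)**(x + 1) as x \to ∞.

e^(-3)

Write it as [(1 - 3/x)^x]^(1) · (1 - 3/x)^(1). The bracketed term tends to e^(-3) and the second factor to 1, so the limit is e^(-3).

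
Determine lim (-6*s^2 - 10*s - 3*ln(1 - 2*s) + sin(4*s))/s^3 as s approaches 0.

Substitution gives 0/0; apply L'Hôpital's rule 3 times.
After differentiating numerator and denominator 3 times the quotient is (-64*cos(4*s) - 48/(2*s - 1)^3)/(6); at s = 0 this is -8/3.

-8/3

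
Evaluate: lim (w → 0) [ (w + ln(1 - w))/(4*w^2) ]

Direct substitution gives 0/0.
Apply L'Hôpital: lim (1 - 1/(1 - w))/(8*w), still 0/0.
After 2 applications of L'Hôpital's rule the quotient is (-1/(1 - w)^2)/(8); substituting w = 0 gives -1/8.

-1/8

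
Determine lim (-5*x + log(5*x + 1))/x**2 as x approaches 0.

Direct substitution gives 0/0.
Apply L'Hôpital: lim (-5 + 5/(5*x + 1))/(2*x), still 0/0.
After 2 applications of L'Hôpital's rule the quotient is (-25/(5*x + 1)^2)/(2); substituting x = 0 gives -25/2.

-25/2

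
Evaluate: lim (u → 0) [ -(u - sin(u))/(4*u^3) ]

Direct substitution gives 0/0.
Apply L'Hôpital: lim (1 - cos(u))/(-12*u^2), still 0/0.
Apply L'Hôpital: lim (sin(u))/(-24*u), still 0/0.
After 3 applications of L'Hôpital's rule the quotient is (cos(u))/(-24); substituting u = 0 gives -1/24.

-1/24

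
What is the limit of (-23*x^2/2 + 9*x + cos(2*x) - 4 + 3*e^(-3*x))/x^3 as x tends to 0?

Substitution gives 0/0 (the numerator vanishes to order 3).
Expand each term to order x^3: the coefficient of x^3 in cos(2x) is 0 and in 3·e^(-3x) is -27/2.
Lower-order terms cancel with the polynomial part, so the numerator is (-27/2)·x^3 + o(x^3), and the limit is (-27/2)/(1) = -27/2.

-27/2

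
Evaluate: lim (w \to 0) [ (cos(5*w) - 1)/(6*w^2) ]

Direct substitution gives 0/0.
Apply L'Hôpital: lim (-5*sin(5*w))/(12*w), still 0/0.
After 2 applications of L'Hôpital's rule the quotient is (-25*cos(5*w))/(12); substituting w = 0 gives -25/12.

-25/12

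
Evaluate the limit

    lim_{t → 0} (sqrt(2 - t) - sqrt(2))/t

A 0/0 form; rationalise with √(2 - t) + √2. This collapses the numerator to -t, leaving -1/(√(2 - t) + √2) → -1/(2√2) = -√(2)/4.

-√(2)/4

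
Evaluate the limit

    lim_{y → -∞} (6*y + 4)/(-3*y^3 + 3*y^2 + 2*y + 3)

The denominator has degree 3 and the numerator degree 1. Dividing numerator and denominator by y^3 sends every term to 0 except the leading denominator term, so the limit is 0.

0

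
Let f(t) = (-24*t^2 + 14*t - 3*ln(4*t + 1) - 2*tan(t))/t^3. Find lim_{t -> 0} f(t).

-194/3

Substitution gives 0/0; apply L'Hôpital's rule 3 times.
After differentiating numerator and denominator 3 times the quotient is (8/cos(t)^2 - 12/cos(t)^4 - 384/(4*t + 1)^3)/(6); at t = 0 this is -194/3.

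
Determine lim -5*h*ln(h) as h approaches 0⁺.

0

This is a 0·(−∞) form. Rewrite as -5·ln(h) / h^(−1) and apply L'Hôpital:
the derivative quotient is -5·(1/h) / (−1·h^(−2)) = (5/1)·h^1 → 0.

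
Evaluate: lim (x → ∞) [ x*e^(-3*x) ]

Write as x^1/e^{3x}, an ∞/∞ form.
Exponential growth dominates any polynomial, so repeated L'Hôpital (or the standard result) gives 0.

0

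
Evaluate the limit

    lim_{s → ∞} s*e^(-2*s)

0

Write as s^1/e^{2s}, an ∞/∞ form.
Exponential growth dominates any polynomial, so repeated L'Hôpital (or the standard result) gives 0.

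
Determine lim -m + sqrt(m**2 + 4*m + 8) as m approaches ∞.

2

An ∞ − ∞ form. Rationalising with the conjugate, the difference becomes (4m + 8) / (√(m^2 + 4*m + 8) + m).
For large m the denominator behaves like 2·m, so the quotient tends to 4/2 = 2.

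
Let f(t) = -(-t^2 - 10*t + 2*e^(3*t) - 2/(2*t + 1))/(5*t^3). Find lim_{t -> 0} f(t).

-5

Substitution gives 0/0 (the numerator vanishes to order 3).
Expand each term to order t^3: the coefficient of t^3 in 2·e^(3t) is 9 and in -2·1/(1 + 2t) is 16.
Lower-order terms cancel with the polynomial part, so the numerator is (25)·t^3 + o(t^3), and the limit is (25)/(-5) = -5.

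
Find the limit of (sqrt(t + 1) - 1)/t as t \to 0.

1/2

Substitution gives 0/0. Multiply numerator and denominator by the conjugate √(1 + t) + √1.
The numerator becomes (1 + t) − 1 = t, so the expression simplifies to 1/(√(1 + t) + √1).
Letting t → 0 gives 1/(2√1) = 1/2.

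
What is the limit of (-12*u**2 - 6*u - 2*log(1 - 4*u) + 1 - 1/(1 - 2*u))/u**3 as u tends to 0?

Substitution gives 0/0 (the numerator vanishes to order 3).
Expand each term to order u^3: the coefficient of u^3 in −1/(1 - 2u) is -8 and in -2·ln(1 - 4u) is 128/3.
Lower-order terms cancel with the polynomial part, so the numerator is (104/3)·u^3 + o(u^3), and the limit is (104/3)/(1) = 104/3.

104/3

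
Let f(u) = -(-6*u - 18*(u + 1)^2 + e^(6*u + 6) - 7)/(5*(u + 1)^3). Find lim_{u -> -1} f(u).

-36/5

Direct substitution gives 0/0.
Apply L'Hôpital: lim (-36*u + 6*e^(6*u + 6) - 42)/(-15*(u + 1)^2), still 0/0.
Apply L'Hôpital: lim (36*e^(6*u + 6) - 36)/(-30*u - 30), still 0/0.
After 3 applications of L'Hôpital's rule the quotient is (216*e^(6*u + 6))/(-30); substituting u = -1 gives -36/5.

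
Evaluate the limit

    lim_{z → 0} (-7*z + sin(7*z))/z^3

Direct substitution gives 0/0.
Apply L'Hôpital: lim (7*cos(7*z) - 7)/(3*z^2), still 0/0.
Apply L'Hôpital: lim (-49*sin(7*z))/(6*z), still 0/0.
After 3 applications of L'Hôpital's rule the quotient is (-343*cos(7*z))/(6); substituting z = 0 gives -343/6.

-343/6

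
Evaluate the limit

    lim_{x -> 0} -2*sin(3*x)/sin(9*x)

-2/3

Substitution gives 0/0.
Divide numerator and denominator by x: sin(3x)/x → 3 and sin(9x)/x → 9, so the limit is -2·3/9 = -2/3.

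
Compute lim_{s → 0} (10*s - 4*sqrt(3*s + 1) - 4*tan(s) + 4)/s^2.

Substitution gives 0/0; apply L'Hôpital's rule 2 times.
After differentiating numerator and denominator 2 times the quotient is (-8*tan(s)/cos(s)^2 + 9/(3*s + 1)^(3/2))/(2); at s = 0 this is 9/2.

9/2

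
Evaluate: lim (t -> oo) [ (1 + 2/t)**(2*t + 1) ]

Let L be the limit and take ln: ln L = lim (2t + 1)·ln(1 + 2/t) = lim (2t + 1)·(2/t + O(1/t²)) = 4.
Hence L = e^(4).

e^(4)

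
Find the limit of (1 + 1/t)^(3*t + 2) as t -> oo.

Let L be the limit and take ln: ln L = lim (3t + 2)·ln(1 + 1/t) = lim (3t + 2)·(1/t + O(1/t²)) = 3.
Hence L = e^(3).

e^(3)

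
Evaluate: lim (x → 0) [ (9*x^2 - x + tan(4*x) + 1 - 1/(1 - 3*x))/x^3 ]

Substitution gives 0/0 (the numerator vanishes to order 3).
Expand each term to order x^3: the coefficient of x^3 in tan(4x) is 64/3 and in −1/(1 - 3x) is -27.
Lower-order terms cancel with the polynomial part, so the numerator is (-17/3)·x^3 + o(x^3), and the limit is (-17/3)/(1) = -17/3.

-17/3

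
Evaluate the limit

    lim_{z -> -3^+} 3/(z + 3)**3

∞

As z → -3⁺, (z + 3) → 0⁺, so (z + 3)^3 → 0⁺ and 3/(z + 3)^3 → ∞.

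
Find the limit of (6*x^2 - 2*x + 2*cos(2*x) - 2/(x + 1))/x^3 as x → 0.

2

Substitution gives 0/0 (the numerator vanishes to order 3).
Expand each term to order x^3: the coefficient of x^3 in 2·cos(2x) is 0 and in -2·1/(1 + x) is 2.
Lower-order terms cancel with the polynomial part, so the numerator is (2)·x^3 + o(x^3), and the limit is (2)/(1) = 2.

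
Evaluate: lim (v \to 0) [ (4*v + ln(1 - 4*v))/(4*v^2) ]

-2

Direct substitution gives 0/0.
Apply L'Hôpital: lim (4 - 4/(1 - 4*v))/(8*v), still 0/0.
After 2 applications of L'Hôpital's rule the quotient is (-16/(1 - 4*v)^2)/(8); substituting v = 0 gives -2.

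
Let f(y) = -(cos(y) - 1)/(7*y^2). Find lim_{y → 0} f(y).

Direct substitution gives 0/0.
Apply L'Hôpital: lim (-sin(y))/(-14*y), still 0/0.
After 2 applications of L'Hôpital's rule the quotient is (-cos(y))/(-14); substituting y = 0 gives 1/14.

1/14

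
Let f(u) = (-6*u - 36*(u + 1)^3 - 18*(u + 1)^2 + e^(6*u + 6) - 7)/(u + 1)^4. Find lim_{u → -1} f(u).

54

Direct substitution gives 0/0.
Apply L'Hôpital: lim (-36*u - 108*(u + 1)^2 + 6*e^(6*u + 6) - 42)/(4*(u + 1)^3), still 0/0.
Apply L'Hôpital: lim (-216*u + 36*e^(6*u + 6) - 252)/(12*(u + 1)^2), still 0/0.
Apply L'Hôpital: lim (216*e^(6*u + 6) - 216)/(24*u + 24), still 0/0.
After 4 applications of L'Hôpital's rule the quotient is (1296*e^(6*u + 6))/(24); substituting u = -1 gives 54.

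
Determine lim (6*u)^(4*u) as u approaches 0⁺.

1

Base → 0⁺ and exponent → 0⁺: a 0^0 form.
Take logs: 4u·ln(6u). This is 0·(−∞); rewriting as ln(6u)/(1/(4u)) and applying L'Hôpital gives 0.
Hence the limit is e^0 = 1.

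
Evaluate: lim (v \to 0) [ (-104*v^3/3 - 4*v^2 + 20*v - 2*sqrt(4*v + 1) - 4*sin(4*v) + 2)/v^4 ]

Substitution gives 0/0 (the numerator vanishes to order 4).
Expand each term to order v^4: the coefficient of v^4 in -2·√(1 + 4v) is 20 and in -4·sin(4v) is 0.
Lower-order terms cancel with the polynomial part, so the numerator is (20)·v^4 + o(v^4), and the limit is (20)/(1) = 20.

20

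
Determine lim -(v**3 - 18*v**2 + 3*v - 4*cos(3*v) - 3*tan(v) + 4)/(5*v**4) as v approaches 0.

Substitution gives 0/0 (the numerator vanishes to order 4).
Expand each term to order v^4: the coefficient of v^4 in -3·tan(v) is 0 and in -4·cos(3v) is -27/2.
Lower-order terms cancel with the polynomial part, so the numerator is (-27/2)·v^4 + o(v^4), and the limit is (-27/2)/(-5) = 27/10.

27/10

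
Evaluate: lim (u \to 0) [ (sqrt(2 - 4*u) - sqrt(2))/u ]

-√(2)

Substitution gives 0/0. Multiply numerator and denominator by the conjugate √(2 - 4u) + √2.
The numerator becomes (2 - 4u) − 2 = -4u, so the expression simplifies to -4/(√(2 - 4u) + √2).
Letting u → 0 gives -4/(2√2) = -√(2).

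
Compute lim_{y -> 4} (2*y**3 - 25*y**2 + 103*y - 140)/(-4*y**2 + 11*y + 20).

1/21

Since y = 4 makes numerator and denominator zero, (y - 4) divides both.
Cancelling it gives (2*y^2 - 17*y + 35)/(-4*y - 5); now plug in y = 4 to get 1/21.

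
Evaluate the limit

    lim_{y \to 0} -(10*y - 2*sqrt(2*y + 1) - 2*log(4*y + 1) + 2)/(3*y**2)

Substitution gives 0/0; apply L'Hôpital's rule 2 times.
After differentiating numerator and denominator 2 times the quotient is (32/(4*y + 1)^2 + 2/(2*y + 1)^(3/2))/(-6); at y = 0 this is -17/3.

-17/3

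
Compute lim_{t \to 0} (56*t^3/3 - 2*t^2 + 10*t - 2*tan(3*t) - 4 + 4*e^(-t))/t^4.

1/6

Substitution gives 0/0 (the numerator vanishes to order 4).
Expand each term to order t^4: the coefficient of t^4 in 4·e^(-t) is 1/6 and in -2·tan(3t) is 0.
Lower-order terms cancel with the polynomial part, so the numerator is (1/6)·t^4 + o(t^4), and the limit is (1/6)/(1) = 1/6.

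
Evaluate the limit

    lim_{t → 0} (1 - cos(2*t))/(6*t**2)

1/3

Substitution gives 0/0.
Use (1 − cos u)/u² → 1/2 with u = 2t: the limit is 2²/(2·6) = 1/3.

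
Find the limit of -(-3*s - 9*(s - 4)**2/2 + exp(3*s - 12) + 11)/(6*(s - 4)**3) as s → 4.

Direct substitution gives 0/0.
Apply L'Hôpital: lim (-9*s + 3*e^(3*s - 12) + 33)/(-18*(s - 4)^2), still 0/0.
Apply L'Hôpital: lim (9*e^(3*s - 12) - 9)/(144 - 36*s), still 0/0.
After 3 applications of L'Hôpital's rule the quotient is (27*e^(3*s - 12))/(-36); substituting s = 4 gives -3/4.

-3/4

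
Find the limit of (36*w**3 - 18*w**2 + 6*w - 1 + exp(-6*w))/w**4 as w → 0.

Direct substitution gives 0/0.
Apply L'Hôpital: lim (108*w^2 - 36*w + 6 - 6*e^(-6*w))/(4*w^3), still 0/0.
Apply L'Hôpital: lim (216*w - 36 + 36*e^(-6*w))/(12*w^2), still 0/0.
Apply L'Hôpital: lim (216 - 216*e^(-6*w))/(24*w), still 0/0.
After 4 applications of L'Hôpital's rule the quotient is (1296*e^(-6*w))/(24); substituting w = 0 gives 54.

54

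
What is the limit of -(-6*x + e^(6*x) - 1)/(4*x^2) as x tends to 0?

-9/2

Direct substitution gives 0/0.
Apply L'Hôpital: lim (6*e^(6*x) - 6)/(-8*x), still 0/0.
After 2 applications of L'Hôpital's rule the quotient is (36*e^(6*x))/(-8); substituting x = 0 gives -9/2.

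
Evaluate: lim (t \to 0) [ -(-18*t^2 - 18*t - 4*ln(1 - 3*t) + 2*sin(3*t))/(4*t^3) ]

Substitution gives 0/0 (the numerator vanishes to order 3).
Expand each term to order t^3: the coefficient of t^3 in 2·sin(3t) is -9 and in -4·ln(1 - 3t) is 36.
Lower-order terms cancel with the polynomial part, so the numerator is (27)·t^3 + o(t^3), and the limit is (27)/(-4) = -27/4.

-27/4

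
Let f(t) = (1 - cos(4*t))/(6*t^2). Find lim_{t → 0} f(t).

Substitution gives 0/0.
Use (1 − cos u)/u² → 1/2 with u = 4t: the limit is 4²/(2·6) = 4/3.

4/3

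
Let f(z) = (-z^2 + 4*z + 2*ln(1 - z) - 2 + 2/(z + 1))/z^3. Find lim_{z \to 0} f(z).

Substitution gives 0/0; apply L'Hôpital's rule 3 times.
After differentiating numerator and denominator 3 times the quotient is (-12/(z + 1)^4 + 4/(z - 1)^3)/(6); at z = 0 this is -8/3.

-8/3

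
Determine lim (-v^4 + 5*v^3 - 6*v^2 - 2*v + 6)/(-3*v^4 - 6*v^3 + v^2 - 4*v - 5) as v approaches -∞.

Numerator and denominator both have degree 4.
Dividing every term by v^4, all lower-order terms vanish and the limit is the ratio of leading coefficients, -1/(-3) = 1/3.

1/3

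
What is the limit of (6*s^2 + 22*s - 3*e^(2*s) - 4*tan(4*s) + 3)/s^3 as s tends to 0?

Substitution gives 0/0; apply L'Hôpital's rule 3 times.
After differentiating numerator and denominator 3 times the quotient is (-24*e^(2*s) - 1536*tan(4*s)^4 - 2048*tan(4*s)^2 - 512)/(6); at s = 0 this is -268/3.

-268/3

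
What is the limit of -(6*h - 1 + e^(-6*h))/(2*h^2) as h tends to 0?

Direct substitution gives 0/0.
Apply L'Hôpital: lim (6 - 6*e^(-6*h))/(-4*h), still 0/0.
After 2 applications of L'Hôpital's rule the quotient is (36*e^(-6*h))/(-4); substituting h = 0 gives -9.

-9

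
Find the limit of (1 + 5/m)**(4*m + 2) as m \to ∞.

Let L be the limit and take ln: ln L = lim (4m + 2)·ln(1 + 5/m) = lim (4m + 2)·(5/m + O(1/m²)) = 20.
Hence L = e^(20).

e^(20)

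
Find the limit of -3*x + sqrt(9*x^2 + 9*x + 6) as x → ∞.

3/2

This has the form ∞ − ∞. Multiply and divide by the conjugate √(9*x^2 + 9*x + 6) + 3x.
That gives (9x + 6) / (√(9*x^2 + 9*x + 6) + 3x).
Divide numerator and denominator by x: the limit is 9/(2·3) = 3/2.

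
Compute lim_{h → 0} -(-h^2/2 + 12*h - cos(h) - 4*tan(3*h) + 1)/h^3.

36

Substitution gives 0/0 (the numerator vanishes to order 3).
Expand each term to order h^3: the coefficient of h^3 in -4·tan(3h) is -36 and in −cos(h) is 0.
Lower-order terms cancel with the polynomial part, so the numerator is (-36)·h^3 + o(h^3), and the limit is (-36)/(-1) = 36.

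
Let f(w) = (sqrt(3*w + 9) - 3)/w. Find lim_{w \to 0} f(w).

1/2

A 0/0 form; rationalise with √(9 + 3w) + √9. This collapses the numerator to 3w, leaving 3/(√(9 + 3w) + √9) → 3/(2√9) = 1/2.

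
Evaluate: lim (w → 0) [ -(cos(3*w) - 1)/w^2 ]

Direct substitution gives 0/0.
Apply L'Hôpital: lim (-3*sin(3*w))/(-2*w), still 0/0.
After 2 applications of L'Hôpital's rule the quotient is (-9*cos(3*w))/(-2); substituting w = 0 gives 9/2.

9/2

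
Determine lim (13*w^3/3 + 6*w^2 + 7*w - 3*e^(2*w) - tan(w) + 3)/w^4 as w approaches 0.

-2

Substitution gives 0/0; apply L'Hôpital's rule 4 times.
After differentiating numerator and denominator 4 times the quotient is (-48*e^(2*w) - 24*tan(w)^5 - 40*tan(w)^3 - 16*tan(w))/(24); at w = 0 this is -2.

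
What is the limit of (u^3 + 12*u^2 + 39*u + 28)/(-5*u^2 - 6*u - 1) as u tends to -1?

Direct substitution gives 0/0, so factor. Both numerator and denominator have (u + 1) as a factor.
After cancelling, the expression reduces to (u^2 + 11*u + 28)/(-5*u - 1).
Substituting u = -1 gives 9/2.

9/2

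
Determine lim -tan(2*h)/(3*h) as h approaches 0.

-2/3

Substitution gives 0/0.
Since tan(u)/u → 1 as u → 0, tan(2h)/(2h) → 1 and the limit is 2/(-3) = -2/3.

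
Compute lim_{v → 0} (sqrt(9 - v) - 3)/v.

Substitution gives 0/0. Multiply numerator and denominator by the conjugate √(9 - v) + √9.
The numerator becomes (9 - v) − 9 = -v, so the expression simplifies to -1/(√(9 - v) + √9).
Letting v → 0 gives -1/(2√9) = -1/6.

-1/6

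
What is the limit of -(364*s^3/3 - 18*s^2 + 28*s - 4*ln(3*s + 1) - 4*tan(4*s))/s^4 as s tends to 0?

-81

Substitution gives 0/0 (the numerator vanishes to order 4).
Expand each term to order s^4: the coefficient of s^4 in -4·ln(1 + 3s) is 81 and in -4·tan(4s) is 0.
Lower-order terms cancel with the polynomial part, so the numerator is (81)·s^4 + o(s^4), and the limit is (81)/(-1) = -81.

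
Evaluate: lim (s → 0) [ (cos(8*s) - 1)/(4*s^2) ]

-8

Direct substitution gives 0/0.
Apply L'Hôpital: lim (-8*sin(8*s))/(8*s), still 0/0.
After 2 applications of L'Hôpital's rule the quotient is (-64*cos(8*s))/(8); substituting s = 0 gives -8.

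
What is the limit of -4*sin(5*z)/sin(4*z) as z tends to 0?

-5

Substitution gives 0/0.
Divide numerator and denominator by z: sin(5z)/z → 5 and sin(4z)/z → 4, so the limit is -4·5/4 = -5.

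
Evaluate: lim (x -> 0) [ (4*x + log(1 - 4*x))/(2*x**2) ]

Direct substitution gives 0/0.
Apply L'Hôpital: lim (4 - 4/(1 - 4*x))/(4*x), still 0/0.
After 2 applications of L'Hôpital's rule the quotient is (-16/(1 - 4*x)^2)/(4); substituting x = 0 gives -4.

-4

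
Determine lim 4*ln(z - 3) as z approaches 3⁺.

As z → 3⁺, z - 3 → 0⁺ and ln(z - 3) → −∞.
Multiplying by 4 gives -∞.

-∞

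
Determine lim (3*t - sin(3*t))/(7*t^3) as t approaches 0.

Direct substitution gives 0/0.
Apply L'Hôpital: lim (3 - 3*cos(3*t))/(21*t^2), still 0/0.
Apply L'Hôpital: lim (9*sin(3*t))/(42*t), still 0/0.
After 3 applications of L'Hôpital's rule the quotient is (27*cos(3*t))/(42); substituting t = 0 gives 9/14.

9/14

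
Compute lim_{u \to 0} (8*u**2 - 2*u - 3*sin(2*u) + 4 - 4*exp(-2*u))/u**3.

Substitution gives 0/0; apply L'Hôpital's rule 3 times.
After differentiating numerator and denominator 3 times the quotient is (24*cos(2*u) + 32*e^(-2*u))/(6); at u = 0 this is 28/3.

28/3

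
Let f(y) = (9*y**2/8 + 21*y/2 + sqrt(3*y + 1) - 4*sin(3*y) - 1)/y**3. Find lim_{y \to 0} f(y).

Substitution gives 0/0; apply L'Hôpital's rule 3 times.
After differentiating numerator and denominator 3 times the quotient is (108*cos(3*y) + 81/(8*(3*y + 1)^(5/2)))/(6); at y = 0 this is 315/16.

315/16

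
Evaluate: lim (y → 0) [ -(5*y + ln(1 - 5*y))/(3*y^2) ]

25/6

Direct substitution gives 0/0.
Apply L'Hôpital: lim (5 - 5/(1 - 5*y))/(-6*y), still 0/0.
After 2 applications of L'Hôpital's rule the quotient is (-25/(1 - 5*y)^2)/(-6); substituting y = 0 gives 25/6.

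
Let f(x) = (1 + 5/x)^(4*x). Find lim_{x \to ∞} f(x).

e^(20)

The base → 1 and the exponent → ∞: a 1^∞ form.
Take logarithms: (4x)·ln(1 + 5/x). Since ln(1+u) ~ u for small u, this behaves like (4x)·(5/x) → 20.
So the limit is e^(20).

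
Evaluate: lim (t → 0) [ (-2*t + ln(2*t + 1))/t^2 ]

Direct substitution gives 0/0.
Apply L'Hôpital: lim (-2 + 2/(2*t + 1))/(2*t), still 0/0.
After 2 applications of L'Hôpital's rule the quotient is (-4/(2*t + 1)^2)/(2); substituting t = 0 gives -2.

-2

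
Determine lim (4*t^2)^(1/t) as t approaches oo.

1

Base → ∞ and exponent → 0: an ∞^0 form.
Take logs: (1/t)·ln(4·t^2) = (ln 4 + 2·ln t)/t → 0.
So the limit is e^0 = 1.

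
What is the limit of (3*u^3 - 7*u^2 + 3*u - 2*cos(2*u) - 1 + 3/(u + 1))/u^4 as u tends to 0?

5/3

Substitution gives 0/0 (the numerator vanishes to order 4).
Expand each term to order u^4: the coefficient of u^4 in -2·cos(2u) is -4/3 and in 3·1/(1 + u) is 3.
Lower-order terms cancel with the polynomial part, so the numerator is (5/3)·u^4 + o(u^4), and the limit is (5/3)/(1) = 5/3.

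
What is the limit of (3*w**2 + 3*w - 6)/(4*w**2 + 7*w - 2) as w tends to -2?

Since w = -2 makes numerator and denominator zero, (w + 2) divides both.
Cancelling it gives (3*w - 3)/(4*w - 1); now plug in w = -2 to get 1.

1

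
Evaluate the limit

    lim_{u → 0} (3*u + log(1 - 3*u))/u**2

Direct substitution gives 0/0.
Apply L'Hôpital: lim (3 - 3/(1 - 3*u))/(2*u), still 0/0.
After 2 applications of L'Hôpital's rule the quotient is (-9/(1 - 3*u)^2)/(2); substituting u = 0 gives -9/2.

-9/2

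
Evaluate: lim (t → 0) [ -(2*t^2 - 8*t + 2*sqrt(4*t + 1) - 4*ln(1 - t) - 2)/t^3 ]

Substitution gives 0/0; apply L'Hôpital's rule 3 times.
After differentiating numerator and denominator 3 times the quotient is (48/(4*t + 1)^(5/2) - 8/(t - 1)^3)/(-6); at t = 0 this is -28/3.

-28/3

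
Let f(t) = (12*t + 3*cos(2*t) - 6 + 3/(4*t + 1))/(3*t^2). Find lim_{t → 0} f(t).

14

Substitution gives 0/0; apply L'Hôpital's rule 2 times.
After differentiating numerator and denominator 2 times the quotient is (-12*cos(2*t) + 96/(4*t + 1)^3)/(6); at t = 0 this is 14.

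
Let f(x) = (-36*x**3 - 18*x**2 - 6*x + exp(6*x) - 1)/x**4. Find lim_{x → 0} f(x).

54

Direct substitution gives 0/0.
Apply L'Hôpital: lim (-108*x^2 - 36*x + 6*e^(6*x) - 6)/(4*x^3), still 0/0.
Apply L'Hôpital: lim (-216*x + 36*e^(6*x) - 36)/(12*x^2), still 0/0.
Apply L'Hôpital: lim (216*e^(6*x) - 216)/(24*x), still 0/0.
After 4 applications of L'Hôpital's rule the quotient is (1296*e^(6*x))/(24); substituting x = 0 gives 54.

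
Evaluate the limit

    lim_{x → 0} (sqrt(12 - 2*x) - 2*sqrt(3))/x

A 0/0 form; rationalise with √(12 - 2x) + √12. This collapses the numerator to -2x, leaving -2/(√(12 - 2x) + √12) → -2/(2√12) = -√(3)/6.

-√(3)/6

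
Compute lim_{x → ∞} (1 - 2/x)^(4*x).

e^(-8)

Write it as [(1 - 2/x)^x]^(4) · (1 - 2/x)^(0). The bracketed term tends to e^(-2) and the second factor to 1, so the limit is e^(-8).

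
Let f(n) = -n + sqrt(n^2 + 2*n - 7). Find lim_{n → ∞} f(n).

1

This has the form ∞ − ∞. Multiply and divide by the conjugate √(n^2 + 2*n - 7) + n.
That gives (2n - 7) / (√(n^2 + 2*n - 7) + n).
Divide numerator and denominator by n: the limit is 2/(2·1) = 1.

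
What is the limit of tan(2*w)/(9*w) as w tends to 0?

2/9

Substitution gives 0/0.
Since tan(u)/u → 1 as u → 0, tan(2w)/(2w) → 1 and the limit is 2/9.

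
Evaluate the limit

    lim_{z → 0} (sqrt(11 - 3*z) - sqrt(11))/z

Substitution gives 0/0. Multiply numerator and denominator by the conjugate √(11 - 3z) + √11.
The numerator becomes (11 - 3z) − 11 = -3z, so the expression simplifies to -3/(√(11 - 3z) + √11).
Letting z → 0 gives -3/(2√11) = -3*√(11)/22.

-3*√(11)/22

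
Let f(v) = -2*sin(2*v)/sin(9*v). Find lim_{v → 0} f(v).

-4/9

Substitution gives 0/0.
Divide numerator and denominator by v: sin(2v)/v → 2 and sin(9v)/v → 9, so the limit is -2·2/9 = -4/9.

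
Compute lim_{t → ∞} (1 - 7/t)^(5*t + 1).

Write it as [(1 - 7/t)^t]^(5) · (1 - 7/t)^(1). The bracketed term tends to e^(-7) and the second factor to 1, so the limit is e^(-35).

e^(-35)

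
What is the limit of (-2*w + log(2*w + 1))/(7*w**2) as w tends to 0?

-2/7

Direct substitution gives 0/0.
Apply L'Hôpital: lim (-2 + 2/(2*w + 1))/(14*w), still 0/0.
After 2 applications of L'Hôpital's rule the quotient is (-4/(2*w + 1)^2)/(14); substituting w = 0 gives -2/7.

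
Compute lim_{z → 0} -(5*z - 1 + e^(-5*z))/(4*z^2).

Direct substitution gives 0/0.
Apply L'Hôpital: lim (5 - 5*e^(-5*z))/(-8*z), still 0/0.
After 2 applications of L'Hôpital's rule the quotient is (25*e^(-5*z))/(-8); substituting z = 0 gives -25/8.

-25/8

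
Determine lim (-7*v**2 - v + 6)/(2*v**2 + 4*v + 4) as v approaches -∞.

-7/2

Numerator and denominator both have degree 2.
Dividing every term by v^2, all lower-order terms vanish and the limit is the ratio of leading coefficients, -7/(2) = -7/2.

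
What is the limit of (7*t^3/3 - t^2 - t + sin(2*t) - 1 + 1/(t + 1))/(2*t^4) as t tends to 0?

1/2

Substitution gives 0/0; apply L'Hôpital's rule 4 times.
After differentiating numerator and denominator 4 times the quotient is (16*sin(2*t) + 24/(t + 1)^5)/(48); at t = 0 this is 1/2.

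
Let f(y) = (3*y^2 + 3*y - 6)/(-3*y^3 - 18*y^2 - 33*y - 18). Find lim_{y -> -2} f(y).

Direct substitution gives 0/0, so factor. Both numerator and denominator have (y + 2) as a factor.
After cancelling, the expression reduces to (3*y - 3)/(-3*y^2 - 12*y - 9).
Substituting y = -2 gives -3.

-3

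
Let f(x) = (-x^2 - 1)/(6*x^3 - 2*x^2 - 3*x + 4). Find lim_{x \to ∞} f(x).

The denominator has degree 3 and the numerator degree 2. Dividing numerator and denominator by x^3 sends every term to 0 except the leading denominator term, so the limit is 0.

0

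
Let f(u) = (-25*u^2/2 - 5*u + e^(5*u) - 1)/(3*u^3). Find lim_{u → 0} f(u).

Direct substitution gives 0/0.
Apply L'Hôpital: lim (-25*u + 5*e^(5*u) - 5)/(9*u^2), still 0/0.
Apply L'Hôpital: lim (25*e^(5*u) - 25)/(18*u), still 0/0.
After 3 applications of L'Hôpital's rule the quotient is (125*e^(5*u))/(18); substituting u = 0 gives 125/18.

125/18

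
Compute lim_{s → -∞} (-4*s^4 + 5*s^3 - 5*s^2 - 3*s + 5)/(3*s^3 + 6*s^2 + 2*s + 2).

The numerator has higher degree (4 > 3); the quotient behaves like (-4/(3))·s^1 for large |s|.
As s → −∞ this diverges to ∞.

∞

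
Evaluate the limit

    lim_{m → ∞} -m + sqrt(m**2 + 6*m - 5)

3

An ∞ − ∞ form. Rationalising with the conjugate, the difference becomes (6m - 5) / (√(m^2 + 6*m - 5) + m).
For large m the denominator behaves like 2·m, so the quotient tends to 6/2 = 3.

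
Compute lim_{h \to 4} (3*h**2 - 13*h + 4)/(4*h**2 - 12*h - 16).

Direct substitution gives 0/0, so factor. Both numerator and denominator have (h - 4) as a factor.
After cancelling, the expression reduces to (3*h - 1)/(4*h + 4).
Substituting h = 4 gives 11/20.

11/20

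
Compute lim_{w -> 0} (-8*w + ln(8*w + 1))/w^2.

-32

Direct substitution gives 0/0.
Apply L'Hôpital: lim (-8 + 8/(8*w + 1))/(2*w), still 0/0.
After 2 applications of L'Hôpital's rule the quotient is (-64/(8*w + 1)^2)/(2); substituting w = 0 gives -32.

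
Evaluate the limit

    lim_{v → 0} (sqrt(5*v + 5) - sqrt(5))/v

Substitution gives 0/0. Multiply numerator and denominator by the conjugate √(5 + 5v) + √5.
The numerator becomes (5 + 5v) − 5 = 5v, so the expression simplifies to 5/(√(5 + 5v) + √5).
Letting v → 0 gives 5/(2√5) = √(5)/2.

√(5)/2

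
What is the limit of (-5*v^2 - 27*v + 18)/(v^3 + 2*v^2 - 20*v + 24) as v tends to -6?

Since v = -6 makes numerator and denominator zero, (v + 6) divides both.
Cancelling it gives (3 - 5*v)/(v^2 - 4*v + 4); now plug in v = -6 to get 33/64.

33/64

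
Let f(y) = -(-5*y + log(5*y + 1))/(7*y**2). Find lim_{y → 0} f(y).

25/14

Direct substitution gives 0/0.
Apply L'Hôpital: lim (-5 + 5/(5*y + 1))/(-14*y), still 0/0.
After 2 applications of L'Hôpital's rule the quotient is (-25/(5*y + 1)^2)/(-14); substituting y = 0 gives 25/14.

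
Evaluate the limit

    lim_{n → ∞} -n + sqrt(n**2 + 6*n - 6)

An ∞ − ∞ form. Rationalising with the conjugate, the difference becomes (6n - 6) / (√(n^2 + 6*n - 6) + n).
For large n the denominator behaves like 2·n, so the quotient tends to 6/2 = 3.

3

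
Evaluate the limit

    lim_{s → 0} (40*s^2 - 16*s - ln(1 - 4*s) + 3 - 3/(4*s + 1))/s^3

640/3

Substitution gives 0/0 (the numerator vanishes to order 3).
Expand each term to order s^3: the coefficient of s^3 in −ln(1 - 4s) is 64/3 and in -3·1/(1 + 4s) is 192.
Lower-order terms cancel with the polynomial part, so the numerator is (640/3)·s^3 + o(s^3), and the limit is (640/3)/(1) = 640/3.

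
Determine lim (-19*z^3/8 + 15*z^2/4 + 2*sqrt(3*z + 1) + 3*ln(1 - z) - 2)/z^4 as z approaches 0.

-453/64

Substitution gives 0/0 (the numerator vanishes to order 4).
Expand each term to order z^4: the coefficient of z^4 in 3·ln(1 - z) is -3/4 and in 2·√(1 + 3z) is -405/64.
Lower-order terms cancel with the polynomial part, so the numerator is (-453/64)·z^4 + o(z^4), and the limit is (-453/64)/(1) = -453/64.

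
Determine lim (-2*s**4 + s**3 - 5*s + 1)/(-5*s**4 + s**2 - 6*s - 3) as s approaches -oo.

2/5

Numerator and denominator both have degree 4.
Dividing every term by s^4, all lower-order terms vanish and the limit is the ratio of leading coefficients, -2/(-5) = 2/5.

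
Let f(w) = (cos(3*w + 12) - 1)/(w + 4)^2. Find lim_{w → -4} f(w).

-9/2

Direct substitution gives 0/0.
Apply L'Hôpital: lim (-3*sin(3*w + 12))/(2*w + 8), still 0/0.
After 2 applications of L'Hôpital's rule the quotient is (-9*cos(3*w + 12))/(2); substituting w = -4 gives -9/2.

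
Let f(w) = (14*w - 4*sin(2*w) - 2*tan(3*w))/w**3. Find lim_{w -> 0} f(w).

-38/3

Substitution gives 0/0 (the numerator vanishes to order 3).
Expand each term to order w^3: the coefficient of w^3 in -4·sin(2w) is 16/3 and in -2·tan(3w) is -18.
Lower-order terms cancel with the polynomial part, so the numerator is (-38/3)·w^3 + o(w^3), and the limit is (-38/3)/(1) = -38/3.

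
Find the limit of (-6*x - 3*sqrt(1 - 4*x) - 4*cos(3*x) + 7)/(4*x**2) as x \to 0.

6

Substitution gives 0/0; apply L'Hôpital's rule 2 times.
After differentiating numerator and denominator 2 times the quotient is (36*cos(3*x) + 12/(1 - 4*x)^(3/2))/(8); at x = 0 this is 6.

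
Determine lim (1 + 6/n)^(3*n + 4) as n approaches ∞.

e^(18)

Write it as [(1 + 6/n)^n]^(3) · (1 + 6/n)^(4). The bracketed term tends to e^(6) and the second factor to 1, so the limit is e^(18).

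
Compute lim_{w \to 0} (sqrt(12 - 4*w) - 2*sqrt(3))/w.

-√(3)/3

Substitution gives 0/0. Multiply numerator and denominator by the conjugate √(12 - 4w) + √12.
The numerator becomes (12 - 4w) − 12 = -4w, so the expression simplifies to -4/(√(12 - 4w) + √12).
Letting w → 0 gives -4/(2√12) = -√(3)/3.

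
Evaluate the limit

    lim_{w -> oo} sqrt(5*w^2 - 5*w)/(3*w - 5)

√(5)/3

For large |w|, √(5*w^2 - 5*w) ≈ √5·|w| and the denominator ≈ 3w.
Since w → +∞, |w| = w, giving √5/(3) = √(5)/3.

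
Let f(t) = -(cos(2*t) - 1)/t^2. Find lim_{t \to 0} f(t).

2

Direct substitution gives 0/0.
Apply L'Hôpital: lim (-2*sin(2*t))/(-2*t), still 0/0.
After 2 applications of L'Hôpital's rule the quotient is (-4*cos(2*t))/(-2); substituting t = 0 gives 2.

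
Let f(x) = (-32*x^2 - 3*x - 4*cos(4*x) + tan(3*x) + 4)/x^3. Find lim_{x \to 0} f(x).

9

Substitution gives 0/0; apply L'Hôpital's rule 3 times.
After differentiating numerator and denominator 3 times the quotient is (-256*sin(4*x) + 162*tan(3*x)^4 + 216*tan(3*x)^2 + 54)/(6); at x = 0 this is 9.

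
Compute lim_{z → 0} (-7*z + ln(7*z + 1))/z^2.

-49/2

Direct substitution gives 0/0.
Apply L'Hôpital: lim (-7 + 7/(7*z + 1))/(2*z), still 0/0.
After 2 applications of L'Hôpital's rule the quotient is (-49/(7*z + 1)^2)/(2); substituting z = 0 gives -49/2.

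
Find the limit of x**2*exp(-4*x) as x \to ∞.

0

Write as x^2/e^{4x}, an ∞/∞ form.
Exponential growth dominates any polynomial, so repeated L'Hôpital (or the standard result) gives 0.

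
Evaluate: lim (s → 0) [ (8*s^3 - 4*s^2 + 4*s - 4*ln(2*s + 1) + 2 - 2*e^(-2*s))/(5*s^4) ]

44/15

Substitution gives 0/0; apply L'Hôpital's rule 4 times.
After differentiating numerator and denominator 4 times the quotient is (-32*e^(-2*s) + 384/(2*s + 1)^4)/(120); at s = 0 this is 44/15.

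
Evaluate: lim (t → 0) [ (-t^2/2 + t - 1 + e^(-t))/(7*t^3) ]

-1/42

Direct substitution gives 0/0.
Apply L'Hôpital: lim (-t + 1 - e^(-t))/(21*t^2), still 0/0.
Apply L'Hôpital: lim (-1 + e^(-t))/(42*t), still 0/0.
After 3 applications of L'Hôpital's rule the quotient is (-e^(-t))/(42); substituting t = 0 gives -1/42.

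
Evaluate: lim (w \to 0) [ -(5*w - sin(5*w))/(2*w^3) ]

-125/12

Direct substitution gives 0/0.
Apply L'Hôpital: lim (5 - 5*cos(5*w))/(-6*w^2), still 0/0.
Apply L'Hôpital: lim (25*sin(5*w))/(-12*w), still 0/0.
After 3 applications of L'Hôpital's rule the quotient is (125*cos(5*w))/(-12); substituting w = 0 gives -125/12.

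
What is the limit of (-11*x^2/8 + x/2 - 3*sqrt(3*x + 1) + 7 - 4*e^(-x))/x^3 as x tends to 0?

-211/48

Substitution gives 0/0 (the numerator vanishes to order 3).
Expand each term to order x^3: the coefficient of x^3 in -3·√(1 + 3x) is -81/16 and in -4·e^(-x) is 2/3.
Lower-order terms cancel with the polynomial part, so the numerator is (-211/48)·x^3 + o(x^3), and the limit is (-211/48)/(1) = -211/48.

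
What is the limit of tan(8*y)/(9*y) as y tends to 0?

8/9

Substitution gives 0/0.
Since tan(u)/u → 1 as u → 0, tan(8y)/(8y) → 1 and the limit is 8/9.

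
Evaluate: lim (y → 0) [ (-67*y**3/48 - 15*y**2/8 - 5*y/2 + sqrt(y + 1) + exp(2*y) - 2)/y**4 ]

Substitution gives 0/0; apply L'Hôpital's rule 4 times.
After differentiating numerator and denominator 4 times the quotient is (16*e^(2*y) - 15/(16*(y + 1)^(7/2)))/(24); at y = 0 this is 241/384.

241/384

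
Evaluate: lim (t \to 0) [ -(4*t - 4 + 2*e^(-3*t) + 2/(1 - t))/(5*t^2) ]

Substitution gives 0/0; apply L'Hôpital's rule 2 times.
After differentiating numerator and denominator 2 times the quotient is (18*e^(-3*t) - 4/(t - 1)^3)/(-10); at t = 0 this is -11/5.

-11/5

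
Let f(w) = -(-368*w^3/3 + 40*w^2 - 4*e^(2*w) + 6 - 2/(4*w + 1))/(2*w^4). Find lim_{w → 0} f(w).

772/3

Substitution gives 0/0 (the numerator vanishes to order 4).
Expand each term to order w^4: the coefficient of w^4 in -4·e^(2w) is -8/3 and in -2·1/(1 + 4w) is -512.
Lower-order terms cancel with the polynomial part, so the numerator is (-1544/3)·w^4 + o(w^4), and the limit is (-1544/3)/(-2) = 772/3.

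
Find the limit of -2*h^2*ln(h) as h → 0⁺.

0

This is a 0·(−∞) form. Rewrite as -2·ln(h) / h^(−2) and apply L'Hôpital:
the derivative quotient is -2·(1/h) / (−2·h^(−3)) = (2/2)·h^2 → 0.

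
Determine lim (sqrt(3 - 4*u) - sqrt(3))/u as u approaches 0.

-2*√(3)/3

Substitution gives 0/0. Multiply numerator and denominator by the conjugate √(3 - 4u) + √3.
The numerator becomes (3 - 4u) − 3 = -4u, so the expression simplifies to -4/(√(3 - 4u) + √3).
Letting u → 0 gives -4/(2√3) = -2*√(3)/3.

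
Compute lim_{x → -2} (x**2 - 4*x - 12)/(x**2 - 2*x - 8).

Since x = -2 makes numerator and denominator zero, (x + 2) divides both.
Cancelling it gives (x - 6)/(x - 4); now plug in x = -2 to get 4/3.

4/3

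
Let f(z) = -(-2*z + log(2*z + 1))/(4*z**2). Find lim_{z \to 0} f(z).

Direct substitution gives 0/0.
Apply L'Hôpital: lim (-2 + 2/(2*z + 1))/(-8*z), still 0/0.
After 2 applications of L'Hôpital's rule the quotient is (-4/(2*z + 1)^2)/(-8); substituting z = 0 gives 1/2.

1/2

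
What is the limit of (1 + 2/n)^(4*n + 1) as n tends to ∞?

e^(8)

The base → 1 and the exponent → ∞: a 1^∞ form.
Take logarithms: (4n + 1)·ln(1 + 2/n). Since ln(1+u) ~ u for small u, this behaves like (4n)·(2/n) → 8.
So the limit is e^(8).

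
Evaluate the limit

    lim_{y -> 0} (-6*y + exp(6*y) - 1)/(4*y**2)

Direct substitution gives 0/0.
Apply L'Hôpital: lim (6*e^(6*y) - 6)/(8*y), still 0/0.
After 2 applications of L'Hôpital's rule the quotient is (36*e^(6*y))/(8); substituting y = 0 gives 9/2.

9/2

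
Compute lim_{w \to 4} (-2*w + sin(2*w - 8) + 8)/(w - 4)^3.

Direct substitution gives 0/0.
Apply L'Hôpital: lim (2*cos(2*w - 8) - 2)/(3*(w - 4)^2), still 0/0.
Apply L'Hôpital: lim (-4*sin(2*w - 8))/(6*w - 24), still 0/0.
After 3 applications of L'Hôpital's rule the quotient is (-8*cos(2*w - 8))/(6); substituting w = 4 gives -4/3.

-4/3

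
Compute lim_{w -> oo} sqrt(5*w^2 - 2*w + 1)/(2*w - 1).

√(5)/2

For large |w|, √(5*w^2 - 2*w + 1) ≈ √5·|w| and the denominator ≈ 2w.
Since w → +∞, |w| = w, giving √5/(2) = √(5)/2.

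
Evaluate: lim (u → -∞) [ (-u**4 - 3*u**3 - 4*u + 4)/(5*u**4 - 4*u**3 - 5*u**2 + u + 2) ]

-1/5

Numerator and denominator both have degree 4.
Dividing every term by u^4, all lower-order terms vanish and the limit is the ratio of leading coefficients, -1/(5) = -1/5.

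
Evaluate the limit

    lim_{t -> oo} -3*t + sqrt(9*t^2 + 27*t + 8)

This has the form ∞ − ∞. Multiply and divide by the conjugate √(9*t^2 + 27*t + 8) + 3t.
That gives (27t + 8) / (√(9*t^2 + 27*t + 8) + 3t).
Divide numerator and denominator by t: the limit is 27/(2·3) = 9/2.

9/2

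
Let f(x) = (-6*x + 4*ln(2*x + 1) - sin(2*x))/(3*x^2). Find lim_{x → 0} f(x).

Substitution gives 0/0 (the numerator vanishes to order 2).
Expand each term to order x^2: the coefficient of x^2 in −sin(2x) is 0 and in 4·ln(1 + 2x) is -8.
Lower-order terms cancel with the polynomial part, so the numerator is (-8)·x^2 + o(x^2), and the limit is (-8)/(3) = -8/3.

-8/3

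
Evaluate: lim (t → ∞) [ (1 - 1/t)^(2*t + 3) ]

e^(-2)

Let L be the limit and take ln: ln L = lim (2t + 3)·ln(1 - 1/t) = lim (2t + 3)·(-1/t + O(1/t²)) = -2.
Hence L = e^(-2).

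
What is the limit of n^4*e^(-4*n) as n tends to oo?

Write as n^4/e^{4n}, an ∞/∞ form.
Exponential growth dominates any polynomial, so repeated L'Hôpital (or the standard result) gives 0.

0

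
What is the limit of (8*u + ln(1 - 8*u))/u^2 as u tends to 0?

Direct substitution gives 0/0.
Apply L'Hôpital: lim (8 - 8/(1 - 8*u))/(2*u), still 0/0.
After 2 applications of L'Hôpital's rule the quotient is (-64/(1 - 8*u)^2)/(2); substituting u = 0 gives -32.

-32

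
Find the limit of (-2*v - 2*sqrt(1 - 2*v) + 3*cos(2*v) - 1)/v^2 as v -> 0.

-5

Substitution gives 0/0; apply L'Hôpital's rule 2 times.
After differentiating numerator and denominator 2 times the quotient is (-12*cos(2*v) + 2/(1 - 2*v)^(3/2))/(2); at v = 0 this is -5.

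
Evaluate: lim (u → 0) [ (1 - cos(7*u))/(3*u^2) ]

49/6

Substitution gives 0/0.
Use (1 − cos θ)/θ² → 1/2 with θ = 7u: the limit is 7²/(2·3) = 49/6.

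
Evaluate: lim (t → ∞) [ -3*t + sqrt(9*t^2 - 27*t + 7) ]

An ∞ − ∞ form. Rationalising with the conjugate, the difference becomes (-27t + 7) / (√(9*t^2 - 27*t + 7) + 3t).
For large t the denominator behaves like 2·3t, so the quotient tends to -27/6 = -9/2.

-9/2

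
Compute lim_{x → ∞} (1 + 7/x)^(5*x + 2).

Write it as [(1 + 7/x)^x]^(5) · (1 + 7/x)^(2). The bracketed term tends to e^(7) and the second factor to 1, so the limit is e^(35).

e^(35)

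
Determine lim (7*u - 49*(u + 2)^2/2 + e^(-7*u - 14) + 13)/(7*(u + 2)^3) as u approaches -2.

-49/6

Direct substitution gives 0/0.
Apply L'Hôpital: lim (-49*u - 7*e^(-7*u - 14) - 91)/(21*(u + 2)^2), still 0/0.
Apply L'Hôpital: lim (49*e^(-7*u - 14) - 49)/(42*u + 84), still 0/0.
After 3 applications of L'Hôpital's rule the quotient is (-343*e^(-7*u - 14))/(42); substituting u = -2 gives -49/6.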